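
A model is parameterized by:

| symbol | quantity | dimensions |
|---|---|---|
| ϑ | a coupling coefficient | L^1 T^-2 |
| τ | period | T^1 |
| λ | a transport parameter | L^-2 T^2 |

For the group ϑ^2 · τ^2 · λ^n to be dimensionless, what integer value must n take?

Balance the L exponent: (-2)·n from λ, plus 2·(1) + 2·(0) = 2 from the rest, must sum to zero.
-2n + 2 = 0, so n = 1.

1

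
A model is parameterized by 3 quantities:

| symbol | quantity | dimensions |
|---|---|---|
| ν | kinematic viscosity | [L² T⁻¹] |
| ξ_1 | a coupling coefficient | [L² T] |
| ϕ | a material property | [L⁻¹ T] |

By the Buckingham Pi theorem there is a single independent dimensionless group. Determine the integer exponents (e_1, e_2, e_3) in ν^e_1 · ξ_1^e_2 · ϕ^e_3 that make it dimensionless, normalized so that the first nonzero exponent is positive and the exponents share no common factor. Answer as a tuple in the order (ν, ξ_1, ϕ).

(3, -1, 4)

L: e_1·(2) + e_2·(2) + e_3·(-1) = 0
T: e_1·(-1) + e_2·(1) + e_3·(1) = 0
Solving this homogeneous linear system for the smallest-integer solution (first nonzero entry positive) gives (3, -1, 4).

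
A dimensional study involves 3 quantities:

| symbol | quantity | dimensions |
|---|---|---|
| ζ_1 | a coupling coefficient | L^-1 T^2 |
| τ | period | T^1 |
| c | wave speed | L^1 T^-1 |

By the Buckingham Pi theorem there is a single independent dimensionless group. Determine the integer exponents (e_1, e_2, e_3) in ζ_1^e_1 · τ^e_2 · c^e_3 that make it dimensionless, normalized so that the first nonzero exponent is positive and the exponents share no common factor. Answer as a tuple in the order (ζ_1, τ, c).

L: e_1·(-1) + e_2·(0) + e_3·(1) = 0
T: e_1·(2) + e_2·(1) + e_3·(-1) = 0
Solving this homogeneous linear system for the smallest-integer solution (first nonzero entry positive) gives (1, -1, 1).

(1, -1, 1)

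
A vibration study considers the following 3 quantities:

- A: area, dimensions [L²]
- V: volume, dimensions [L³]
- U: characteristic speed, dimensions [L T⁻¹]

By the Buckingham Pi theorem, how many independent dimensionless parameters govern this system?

There are 3 variables and 2 base dimensions (L, T).
The dimension matrix has rank 2.
Independent dimensionless groups: 3 − 2 = 1.

1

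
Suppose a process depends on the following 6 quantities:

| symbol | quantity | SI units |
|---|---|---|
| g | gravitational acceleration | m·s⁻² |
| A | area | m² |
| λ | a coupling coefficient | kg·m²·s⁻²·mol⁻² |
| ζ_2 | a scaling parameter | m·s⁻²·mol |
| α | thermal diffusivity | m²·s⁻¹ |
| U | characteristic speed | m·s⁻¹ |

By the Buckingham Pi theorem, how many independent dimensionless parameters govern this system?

2

There are 6 variables and 4 base dimensions (M, L, T, N).
The dimension matrix has rank 4.
Independent dimensionless groups: 6 − 4 = 2.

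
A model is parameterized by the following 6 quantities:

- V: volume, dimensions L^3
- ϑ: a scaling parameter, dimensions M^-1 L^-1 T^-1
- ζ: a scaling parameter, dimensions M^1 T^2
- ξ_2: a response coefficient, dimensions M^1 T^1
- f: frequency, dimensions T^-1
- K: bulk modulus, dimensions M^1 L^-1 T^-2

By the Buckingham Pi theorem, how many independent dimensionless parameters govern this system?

There are 6 variables and 3 base dimensions (M, L, T).
The dimension matrix has rank 3.
Independent dimensionless groups: 6 − 3 = 3.

3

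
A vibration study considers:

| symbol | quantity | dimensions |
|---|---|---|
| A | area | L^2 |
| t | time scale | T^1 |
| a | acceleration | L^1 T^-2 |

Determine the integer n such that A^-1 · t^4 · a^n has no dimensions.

2

Balance the L exponent: (1)·n from a, plus −(2) + 4·(0) = -2 from the rest, must sum to zero.
n − 2 = 0, so n = 2.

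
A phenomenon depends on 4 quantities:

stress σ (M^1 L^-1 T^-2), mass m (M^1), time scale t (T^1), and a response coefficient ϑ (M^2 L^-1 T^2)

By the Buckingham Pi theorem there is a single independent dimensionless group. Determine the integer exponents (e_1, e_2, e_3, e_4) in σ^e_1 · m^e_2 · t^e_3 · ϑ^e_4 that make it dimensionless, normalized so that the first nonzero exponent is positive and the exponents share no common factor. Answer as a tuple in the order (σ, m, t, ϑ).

M: e_1·(1) + e_2·(1) + e_3·(0) + e_4·(2) = 0
L: e_1·(-1) + e_2·(0) + e_3·(0) + e_4·(-1) = 0
T: e_1·(-2) + e_2·(0) + e_3·(1) + e_4·(2) = 0
Solving this homogeneous linear system for the smallest-integer solution (first nonzero entry positive) gives (1, 1, 4, -1).

(1, 1, 4, -1)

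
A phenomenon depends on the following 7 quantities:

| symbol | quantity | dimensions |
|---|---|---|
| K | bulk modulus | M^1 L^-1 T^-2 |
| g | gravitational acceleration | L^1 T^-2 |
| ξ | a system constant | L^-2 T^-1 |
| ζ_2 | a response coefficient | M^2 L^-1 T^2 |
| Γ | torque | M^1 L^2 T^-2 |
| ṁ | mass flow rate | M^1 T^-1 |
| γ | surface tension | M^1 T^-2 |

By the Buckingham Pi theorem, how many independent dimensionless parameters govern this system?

4

There are 7 variables and 3 base dimensions (M, L, T).
The dimension matrix has rank 3.
Independent dimensionless groups: 7 − 3 = 4.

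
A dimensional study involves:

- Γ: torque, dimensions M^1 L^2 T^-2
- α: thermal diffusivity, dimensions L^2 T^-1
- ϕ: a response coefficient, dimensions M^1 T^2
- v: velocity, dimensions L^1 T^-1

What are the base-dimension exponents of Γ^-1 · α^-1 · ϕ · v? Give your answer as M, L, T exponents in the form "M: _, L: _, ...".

Collect each base-dimension exponent across the product:
  M: −(1) − (0) + (1) + (0) = 0
  L: −(2) − (2) + (0) + (1) = -3
  T: −(-2) − (-1) + (2) + (-1) = 4
So the dimensions are [L⁻³ T⁴].

M: 0, L: -3, T: 4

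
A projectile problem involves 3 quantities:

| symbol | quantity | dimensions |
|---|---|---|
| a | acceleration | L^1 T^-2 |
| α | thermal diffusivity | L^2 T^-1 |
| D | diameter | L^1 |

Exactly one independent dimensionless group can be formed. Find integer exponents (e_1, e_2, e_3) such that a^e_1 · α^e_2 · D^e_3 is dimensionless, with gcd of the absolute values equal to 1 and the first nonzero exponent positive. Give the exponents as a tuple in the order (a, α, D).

(1, -2, 3)

L: e_1·(1) + e_2·(2) + e_3·(1) = 0
T: e_1·(-2) + e_2·(-1) + e_3·(0) = 0
Solving this homogeneous linear system for the smallest-integer solution (first nonzero entry positive) gives (1, -2, 3).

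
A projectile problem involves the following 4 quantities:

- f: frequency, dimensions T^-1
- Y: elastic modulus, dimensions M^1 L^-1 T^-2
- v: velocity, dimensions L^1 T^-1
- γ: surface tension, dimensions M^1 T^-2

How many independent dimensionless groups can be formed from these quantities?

1

There are 4 variables and 3 base dimensions (M, L, T).
The dimension matrix has rank 3.
Independent dimensionless groups: 4 − 3 = 1.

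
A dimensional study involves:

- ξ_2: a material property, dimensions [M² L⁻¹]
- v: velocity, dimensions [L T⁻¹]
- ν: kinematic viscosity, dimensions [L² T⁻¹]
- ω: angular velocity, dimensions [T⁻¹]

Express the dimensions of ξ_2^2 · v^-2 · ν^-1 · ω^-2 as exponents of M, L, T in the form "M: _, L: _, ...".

M: 4, L: -6, T: 5

Collect each base-dimension exponent across the product:
  M: 2·(2) − 2·(0) − (0) − 2·(0) = 4
  L: 2·(-1) − 2·(1) − (2) − 2·(0) = -6
  T: 2·(0) − 2·(-1) − (-1) − 2·(-1) = 5
So the dimensions are [M⁴ L⁻⁶ T⁵].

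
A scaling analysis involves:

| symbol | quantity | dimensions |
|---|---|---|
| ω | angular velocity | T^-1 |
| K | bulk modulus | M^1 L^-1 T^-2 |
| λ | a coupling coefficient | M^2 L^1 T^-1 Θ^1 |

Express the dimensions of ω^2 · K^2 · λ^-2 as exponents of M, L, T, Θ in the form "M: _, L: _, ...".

M: -2, L: -4, T: -4, Θ: -2

Collect each base-dimension exponent across the product:
  M: 2·(0) + 2·(1) − 2·(2) = -2
  L: 2·(0) + 2·(-1) − 2·(1) = -4
  T: 2·(-1) + 2·(-2) − 2·(-1) = -4
  Θ: 2·(0) + 2·(0) − 2·(1) = -2
So the dimensions are [M⁻² L⁻⁴ T⁻⁴ Θ⁻²].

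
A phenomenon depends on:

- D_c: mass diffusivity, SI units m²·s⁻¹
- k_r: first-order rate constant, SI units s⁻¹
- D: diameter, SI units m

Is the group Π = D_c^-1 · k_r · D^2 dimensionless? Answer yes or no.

yes

Sum the exponent of each base dimension across the product:
  L: −[D_c]_L + [k_r]_L + 2·[D]_L = −(2) + (0) + 2·(1) = 0
  T: −[D_c]_T + [k_r]_T + 2·[D]_T = −(-1) + (-1) + 2·(0) = 0
All base exponents vanish — dimensionless.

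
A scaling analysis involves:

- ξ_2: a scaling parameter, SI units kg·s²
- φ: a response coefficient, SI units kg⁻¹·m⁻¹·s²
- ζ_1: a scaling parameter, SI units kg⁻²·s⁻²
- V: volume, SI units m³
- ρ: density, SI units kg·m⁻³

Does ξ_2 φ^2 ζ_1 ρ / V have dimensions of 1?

Sum the exponent of each base dimension across the product:
  M: [ξ_2]_M + 2·[φ]_M + [ζ_1]_M − [V]_M + [ρ]_M = (1) + 2·(-1) + (-2) − (0) + (1) = -2
  L: [ξ_2]_L + 2·[φ]_L + [ζ_1]_L − [V]_L + [ρ]_L = (0) + 2·(-1) + (0) − (3) + (-3) = -8
  T: [ξ_2]_T + 2·[φ]_T + [ζ_1]_T − [V]_T + [ρ]_T = (2) + 2·(2) + (-2) − (0) + (0) = 4
Net dimensions [M⁻² L⁻⁸ T⁴] ≠ [1] — not dimensionless.

no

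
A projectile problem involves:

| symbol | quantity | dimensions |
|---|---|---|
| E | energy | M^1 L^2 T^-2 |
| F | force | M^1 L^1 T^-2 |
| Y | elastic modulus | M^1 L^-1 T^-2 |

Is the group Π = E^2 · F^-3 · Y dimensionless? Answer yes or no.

yes

Sum the exponent of each base dimension across the product:
  M: 2·[E]_M − 3·[F]_M + [Y]_M = 2·(1) − 3·(1) + (1) = 0
  L: 2·[E]_L − 3·[F]_L + [Y]_L = 2·(2) − 3·(1) + (-1) = 0
  T: 2·[E]_T − 3·[F]_T + [Y]_T = 2·(-2) − 3·(-2) + (-2) = 0
All base exponents vanish — dimensionless.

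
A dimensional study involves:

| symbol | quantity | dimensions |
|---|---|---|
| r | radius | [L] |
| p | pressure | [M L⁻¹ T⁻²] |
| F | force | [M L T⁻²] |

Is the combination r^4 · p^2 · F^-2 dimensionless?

yes

Sum the exponent of each base dimension across the product:
  M: 4·[r]_M + 2·[p]_M − 2·[F]_M = 4·(0) + 2·(1) − 2·(1) = 0
  L: 4·[r]_L + 2·[p]_L − 2·[F]_L = 4·(1) + 2·(-1) − 2·(1) = 0
  T: 4·[r]_T + 2·[p]_T − 2·[F]_T = 4·(0) + 2·(-2) − 2·(-2) = 0
All base exponents vanish — dimensionless.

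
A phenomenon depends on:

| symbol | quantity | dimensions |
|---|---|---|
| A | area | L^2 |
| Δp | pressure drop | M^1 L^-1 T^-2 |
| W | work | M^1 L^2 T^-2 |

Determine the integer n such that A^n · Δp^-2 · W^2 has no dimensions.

-3

Balance the L exponent: (2)·n from A, plus −2·(-1) + 2·(2) = 6 from the rest, must sum to zero.
2n + 6 = 0, so n = -3.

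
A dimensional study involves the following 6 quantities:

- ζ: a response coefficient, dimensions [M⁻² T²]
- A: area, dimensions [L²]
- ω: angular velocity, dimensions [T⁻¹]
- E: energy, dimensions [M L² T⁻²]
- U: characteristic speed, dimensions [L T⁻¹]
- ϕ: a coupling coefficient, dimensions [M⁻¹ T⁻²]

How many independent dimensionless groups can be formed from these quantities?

There are 6 variables and 3 base dimensions (M, L, T).
The dimension matrix has rank 3.
Independent dimensionless groups: 6 − 3 = 3.

3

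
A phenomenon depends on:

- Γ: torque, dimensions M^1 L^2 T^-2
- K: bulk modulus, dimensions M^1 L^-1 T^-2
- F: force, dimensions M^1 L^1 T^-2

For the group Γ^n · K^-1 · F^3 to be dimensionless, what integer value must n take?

-2

Balance the M exponent: (1)·n from Γ, plus −(1) + 3·(1) = 2 from the rest, must sum to zero.
n + 2 = 0, so n = -2.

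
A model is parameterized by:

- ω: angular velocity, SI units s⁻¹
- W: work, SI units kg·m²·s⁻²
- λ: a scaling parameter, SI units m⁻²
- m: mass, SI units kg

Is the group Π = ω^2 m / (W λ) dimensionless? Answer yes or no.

Sum the exponent of each base dimension across the product:
  M: 2·[ω]_M − [W]_M − [λ]_M + [m]_M = 2·(0) − (1) − (0) + (1) = 0
  L: 2·[ω]_L − [W]_L − [λ]_L + [m]_L = 2·(0) − (2) − (-2) + (0) = 0
  T: 2·[ω]_T − [W]_T − [λ]_T + [m]_T = 2·(-1) − (-2) − (0) + (0) = 0
All base exponents vanish — dimensionless.

yes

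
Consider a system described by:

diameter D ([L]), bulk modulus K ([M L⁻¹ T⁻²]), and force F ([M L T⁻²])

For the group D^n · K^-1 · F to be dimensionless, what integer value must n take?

Balance the L exponent: (1)·n from D, plus −(-1) + (1) = 2 from the rest, must sum to zero.
n + 2 = 0, so n = -2.

-2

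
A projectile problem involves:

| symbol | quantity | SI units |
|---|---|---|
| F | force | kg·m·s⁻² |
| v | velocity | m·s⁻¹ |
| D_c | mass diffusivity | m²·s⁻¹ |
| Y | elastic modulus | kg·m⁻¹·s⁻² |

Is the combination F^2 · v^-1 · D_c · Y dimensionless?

no

Sum the exponent of each base dimension across the product:
  M: 2·[F]_M − [v]_M + [D_c]_M + [Y]_M = 2·(1) − (0) + (0) + (1) = 3
  L: 2·[F]_L − [v]_L + [D_c]_L + [Y]_L = 2·(1) − (1) + (2) + (-1) = 2
  T: 2·[F]_T − [v]_T + [D_c]_T + [Y]_T = 2·(-2) − (-1) + (-1) + (-2) = -6
Net dimensions [M³ L² T⁻⁶] ≠ [1] — not dimensionless.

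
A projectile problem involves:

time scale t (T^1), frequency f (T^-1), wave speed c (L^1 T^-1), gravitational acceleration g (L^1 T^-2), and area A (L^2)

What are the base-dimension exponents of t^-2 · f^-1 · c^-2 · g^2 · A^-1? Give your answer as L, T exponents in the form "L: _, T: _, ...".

L: -2, T: -3

Collect each base-dimension exponent across the product:
  L: −2·(0) − (0) − 2·(1) + 2·(1) − (2) = -2
  T: −2·(1) − (-1) − 2·(-1) + 2·(-2) − (0) = -3
So the dimensions are [L⁻² T⁻³].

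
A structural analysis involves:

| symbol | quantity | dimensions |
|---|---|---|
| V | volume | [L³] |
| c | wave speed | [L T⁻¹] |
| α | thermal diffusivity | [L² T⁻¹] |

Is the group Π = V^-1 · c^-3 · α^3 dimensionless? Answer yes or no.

Sum the exponent of each base dimension across the product:
  L: −[V]_L − 3·[c]_L + 3·[α]_L = −(3) − 3·(1) + 3·(2) = 0
  T: −[V]_T − 3·[c]_T + 3·[α]_T = −(0) − 3·(-1) + 3·(-1) = 0
All base exponents vanish — dimensionless.

yes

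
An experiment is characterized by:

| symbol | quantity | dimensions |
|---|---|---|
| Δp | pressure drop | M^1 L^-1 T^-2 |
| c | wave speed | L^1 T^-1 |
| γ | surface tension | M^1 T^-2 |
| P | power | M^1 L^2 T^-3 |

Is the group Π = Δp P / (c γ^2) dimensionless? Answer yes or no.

yes

Sum the exponent of each base dimension across the product:
  M: [Δp]_M − [c]_M − 2·[γ]_M + [P]_M = (1) − (0) − 2·(1) + (1) = 0
  L: [Δp]_L − [c]_L − 2·[γ]_L + [P]_L = (-1) − (1) − 2·(0) + (2) = 0
  T: [Δp]_T − [c]_T − 2·[γ]_T + [P]_T = (-2) − (-1) − 2·(-2) + (-3) = 0
All base exponents vanish — dimensionless.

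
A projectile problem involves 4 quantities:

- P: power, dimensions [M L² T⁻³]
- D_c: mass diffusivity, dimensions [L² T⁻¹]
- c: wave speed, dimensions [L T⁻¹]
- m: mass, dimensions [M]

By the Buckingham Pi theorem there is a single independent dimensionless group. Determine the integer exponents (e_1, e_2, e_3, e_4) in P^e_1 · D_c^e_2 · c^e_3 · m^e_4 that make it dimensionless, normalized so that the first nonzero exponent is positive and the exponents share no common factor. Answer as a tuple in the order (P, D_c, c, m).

(1, 1, -4, -1)

M: e_1·(1) + e_2·(0) + e_3·(0) + e_4·(1) = 0
L: e_1·(2) + e_2·(2) + e_3·(1) + e_4·(0) = 0
T: e_1·(-3) + e_2·(-1) + e_3·(-1) + e_4·(0) = 0
Solving this homogeneous linear system for the smallest-integer solution (first nonzero entry positive) gives (1, 1, -4, -1).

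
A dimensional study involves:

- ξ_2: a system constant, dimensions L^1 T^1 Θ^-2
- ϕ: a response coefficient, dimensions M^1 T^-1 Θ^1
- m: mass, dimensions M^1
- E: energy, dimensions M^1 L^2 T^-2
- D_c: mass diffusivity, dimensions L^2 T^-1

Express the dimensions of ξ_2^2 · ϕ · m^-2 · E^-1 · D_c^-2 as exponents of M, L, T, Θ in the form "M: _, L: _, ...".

M: -2, L: -4, T: 5, Θ: -3

Collect each base-dimension exponent across the product:
  M: 2·(0) + (1) − 2·(1) − (1) − 2·(0) = -2
  L: 2·(1) + (0) − 2·(0) − (2) − 2·(2) = -4
  T: 2·(1) + (-1) − 2·(0) − (-2) − 2·(-1) = 5
  Θ: 2·(-2) + (1) − 2·(0) − (0) − 2·(0) = -3
So the dimensions are [M⁻² L⁻⁴ T⁵ Θ⁻³].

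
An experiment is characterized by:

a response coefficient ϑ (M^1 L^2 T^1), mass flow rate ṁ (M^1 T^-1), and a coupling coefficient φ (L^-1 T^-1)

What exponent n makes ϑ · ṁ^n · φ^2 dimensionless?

-1

Balance the M exponent: (1)·n from ṁ, plus (1) + 2·(0) = 1 from the rest, must sum to zero.
n + 1 = 0, so n = -1.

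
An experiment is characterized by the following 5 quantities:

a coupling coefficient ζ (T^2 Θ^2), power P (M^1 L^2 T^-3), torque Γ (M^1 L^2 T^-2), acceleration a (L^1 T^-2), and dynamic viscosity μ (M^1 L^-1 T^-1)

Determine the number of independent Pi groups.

There are 5 variables and 4 base dimensions (M, L, T, Θ).
The dimension matrix has rank 4.
Independent dimensionless groups: 5 − 4 = 1.

1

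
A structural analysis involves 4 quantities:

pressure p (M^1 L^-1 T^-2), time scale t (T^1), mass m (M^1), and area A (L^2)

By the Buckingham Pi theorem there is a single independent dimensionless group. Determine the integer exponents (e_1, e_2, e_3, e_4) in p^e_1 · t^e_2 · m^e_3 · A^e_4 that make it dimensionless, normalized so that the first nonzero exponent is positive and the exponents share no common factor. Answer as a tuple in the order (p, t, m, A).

M: e_1·(1) + e_2·(0) + e_3·(1) + e_4·(0) = 0
L: e_1·(-1) + e_2·(0) + e_3·(0) + e_4·(2) = 0
T: e_1·(-2) + e_2·(1) + e_3·(0) + e_4·(0) = 0
Solving this homogeneous linear system for the smallest-integer solution (first nonzero entry positive) gives (2, 4, -2, 1).

(2, 4, -2, 1)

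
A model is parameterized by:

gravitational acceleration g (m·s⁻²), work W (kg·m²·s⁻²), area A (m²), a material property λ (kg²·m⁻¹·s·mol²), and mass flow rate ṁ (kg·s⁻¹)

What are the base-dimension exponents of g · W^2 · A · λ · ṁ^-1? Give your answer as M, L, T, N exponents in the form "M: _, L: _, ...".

M: 3, L: 6, T: -4, N: 2

Collect each base-dimension exponent across the product:
  M: (0) + 2·(1) + (0) + (2) − (1) = 3
  L: (1) + 2·(2) + (2) + (-1) − (0) = 6
  T: (-2) + 2·(-2) + (0) + (1) − (-1) = -4
  N: (0) + 2·(0) + (0) + (2) − (0) = 2
So the dimensions are [M³ L⁶ T⁻⁴ N²].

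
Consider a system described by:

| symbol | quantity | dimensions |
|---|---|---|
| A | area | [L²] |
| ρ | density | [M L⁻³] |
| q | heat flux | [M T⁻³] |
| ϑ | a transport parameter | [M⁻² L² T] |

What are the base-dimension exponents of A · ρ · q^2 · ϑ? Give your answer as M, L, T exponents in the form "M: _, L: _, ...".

Collect each base-dimension exponent across the product:
  M: (0) + (1) + 2·(1) + (-2) = 1
  L: (2) + (-3) + 2·(0) + (2) = 1
  T: (0) + (0) + 2·(-3) + (1) = -5
So the dimensions are [M L T⁻⁵].

M: 1, L: 1, T: -5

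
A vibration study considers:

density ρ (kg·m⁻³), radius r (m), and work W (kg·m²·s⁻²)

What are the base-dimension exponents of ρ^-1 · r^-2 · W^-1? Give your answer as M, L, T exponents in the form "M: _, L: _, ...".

Collect each base-dimension exponent across the product:
  M: −(1) − 2·(0) − (1) = -2
  L: −(-3) − 2·(1) − (2) = -1
  T: −(0) − 2·(0) − (-2) = 2
So the dimensions are [M⁻² L⁻¹ T²].

M: -2, L: -1, T: 2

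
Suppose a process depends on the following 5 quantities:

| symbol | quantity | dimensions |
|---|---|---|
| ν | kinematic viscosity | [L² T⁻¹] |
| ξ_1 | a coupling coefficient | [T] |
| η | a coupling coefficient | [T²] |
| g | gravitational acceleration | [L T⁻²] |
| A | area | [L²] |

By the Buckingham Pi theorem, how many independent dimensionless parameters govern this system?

3

There are 5 variables and 2 base dimensions (L, T).
The dimension matrix has rank 2.
Independent dimensionless groups: 5 − 2 = 3.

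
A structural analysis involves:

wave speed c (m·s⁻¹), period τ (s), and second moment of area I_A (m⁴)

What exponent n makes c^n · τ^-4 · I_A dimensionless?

Balance the L exponent: (1)·n from c, plus −4·(0) + (4) = 4 from the rest, must sum to zero.
n + 4 = 0, so n = -4.

-4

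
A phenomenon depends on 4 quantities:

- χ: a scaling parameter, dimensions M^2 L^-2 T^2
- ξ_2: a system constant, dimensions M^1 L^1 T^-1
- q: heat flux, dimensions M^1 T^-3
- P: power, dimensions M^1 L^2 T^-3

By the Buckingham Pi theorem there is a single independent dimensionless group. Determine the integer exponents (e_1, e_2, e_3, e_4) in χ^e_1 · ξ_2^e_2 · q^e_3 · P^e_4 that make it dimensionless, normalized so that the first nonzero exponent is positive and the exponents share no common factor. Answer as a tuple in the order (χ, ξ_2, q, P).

(1, -4, -1, 3)

M: e_1·(2) + e_2·(1) + e_3·(1) + e_4·(1) = 0
L: e_1·(-2) + e_2·(1) + e_3·(0) + e_4·(2) = 0
T: e_1·(2) + e_2·(-1) + e_3·(-3) + e_4·(-3) = 0
Solving this homogeneous linear system for the smallest-integer solution (first nonzero entry positive) gives (1, -4, -1, 3).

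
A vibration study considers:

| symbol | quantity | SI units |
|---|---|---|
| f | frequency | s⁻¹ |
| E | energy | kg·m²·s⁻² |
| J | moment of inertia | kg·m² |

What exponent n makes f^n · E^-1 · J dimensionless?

Balance the T exponent: (-1)·n from f, plus −(-2) + (0) = 2 from the rest, must sum to zero.
−n + 2 = 0, so n = 2.

2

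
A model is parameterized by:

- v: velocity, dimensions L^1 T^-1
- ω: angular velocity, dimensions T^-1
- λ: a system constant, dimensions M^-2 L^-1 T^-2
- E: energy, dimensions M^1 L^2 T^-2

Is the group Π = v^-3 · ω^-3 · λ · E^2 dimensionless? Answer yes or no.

yes

Sum the exponent of each base dimension across the product:
  M: −3·[v]_M − 3·[ω]_M + [λ]_M + 2·[E]_M = −3·(0) − 3·(0) + (-2) + 2·(1) = 0
  L: −3·[v]_L − 3·[ω]_L + [λ]_L + 2·[E]_L = −3·(1) − 3·(0) + (-1) + 2·(2) = 0
  T: −3·[v]_T − 3·[ω]_T + [λ]_T + 2·[E]_T = −3·(-1) − 3·(-1) + (-2) + 2·(-2) = 0
All base exponents vanish — dimensionless.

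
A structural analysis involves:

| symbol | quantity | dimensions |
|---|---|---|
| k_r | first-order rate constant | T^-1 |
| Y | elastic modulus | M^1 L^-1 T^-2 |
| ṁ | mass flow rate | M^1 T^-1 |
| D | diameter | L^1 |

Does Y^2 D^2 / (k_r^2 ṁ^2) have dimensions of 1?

yes

Sum the exponent of each base dimension across the product:
  M: −2·[k_r]_M + 2·[Y]_M − 2·[ṁ]_M + 2·[D]_M = −2·(0) + 2·(1) − 2·(1) + 2·(0) = 0
  L: −2·[k_r]_L + 2·[Y]_L − 2·[ṁ]_L + 2·[D]_L = −2·(0) + 2·(-1) − 2·(0) + 2·(1) = 0
  T: −2·[k_r]_T + 2·[Y]_T − 2·[ṁ]_T + 2·[D]_T = −2·(-1) + 2·(-2) − 2·(-1) + 2·(0) = 0
All base exponents vanish — dimensionless.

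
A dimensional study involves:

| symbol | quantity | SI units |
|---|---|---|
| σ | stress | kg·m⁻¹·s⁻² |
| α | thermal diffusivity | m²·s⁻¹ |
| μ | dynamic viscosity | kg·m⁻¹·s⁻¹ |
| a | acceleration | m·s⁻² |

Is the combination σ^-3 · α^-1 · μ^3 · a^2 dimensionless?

Sum the exponent of each base dimension across the product:
  M: −3·[σ]_M − [α]_M + 3·[μ]_M + 2·[a]_M = −3·(1) − (0) + 3·(1) + 2·(0) = 0
  L: −3·[σ]_L − [α]_L + 3·[μ]_L + 2·[a]_L = −3·(-1) − (2) + 3·(-1) + 2·(1) = 0
  T: −3·[σ]_T − [α]_T + 3·[μ]_T + 2·[a]_T = −3·(-2) − (-1) + 3·(-1) + 2·(-2) = 0
All base exponents vanish — dimensionless.

yes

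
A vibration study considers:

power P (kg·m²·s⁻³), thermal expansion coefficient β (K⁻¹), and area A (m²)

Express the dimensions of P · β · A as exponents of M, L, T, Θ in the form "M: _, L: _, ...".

Collect each base-dimension exponent across the product:
  M: (1) + (0) + (0) = 1
  L: (2) + (0) + (2) = 4
  T: (-3) + (0) + (0) = -3
  Θ: (0) + (-1) + (0) = -1
So the dimensions are [M L⁴ T⁻³ Θ⁻¹].

M: 1, L: 4, T: -3, Θ: -1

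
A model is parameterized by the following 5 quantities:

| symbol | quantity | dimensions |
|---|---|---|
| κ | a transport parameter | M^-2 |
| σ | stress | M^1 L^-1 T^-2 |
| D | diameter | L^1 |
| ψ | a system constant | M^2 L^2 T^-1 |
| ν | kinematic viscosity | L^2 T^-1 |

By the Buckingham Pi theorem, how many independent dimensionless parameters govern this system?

2

There are 5 variables and 3 base dimensions (M, L, T).
The dimension matrix has rank 3.
Independent dimensionless groups: 5 − 3 = 2.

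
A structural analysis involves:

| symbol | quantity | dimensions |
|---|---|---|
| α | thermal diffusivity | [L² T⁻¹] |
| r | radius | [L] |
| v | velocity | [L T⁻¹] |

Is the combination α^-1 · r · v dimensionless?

yes

Sum the exponent of each base dimension across the product:
  L: −[α]_L + [r]_L + [v]_L = −(2) + (1) + (1) = 0
  T: −[α]_T + [r]_T + [v]_T = −(-1) + (0) + (-1) = 0
All base exponents vanish — dimensionless.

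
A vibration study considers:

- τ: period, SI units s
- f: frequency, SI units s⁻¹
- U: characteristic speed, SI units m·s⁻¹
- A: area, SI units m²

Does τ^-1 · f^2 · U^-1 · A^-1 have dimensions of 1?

no

Sum the exponent of each base dimension across the product:
  L: −[τ]_L + 2·[f]_L − [U]_L − [A]_L = −(0) + 2·(0) − (1) − (2) = -3
  T: −[τ]_T + 2·[f]_T − [U]_T − [A]_T = −(1) + 2·(-1) − (-1) − (0) = -2
Net dimensions [L⁻³ T⁻²] ≠ [1] — not dimensionless.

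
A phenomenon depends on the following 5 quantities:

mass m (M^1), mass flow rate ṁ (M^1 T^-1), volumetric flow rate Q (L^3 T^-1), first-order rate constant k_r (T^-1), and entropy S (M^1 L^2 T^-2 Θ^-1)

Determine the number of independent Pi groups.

There are 5 variables and 4 base dimensions (M, L, T, Θ).
The dimension matrix has rank 4.
Independent dimensionless groups: 5 − 4 = 1.

1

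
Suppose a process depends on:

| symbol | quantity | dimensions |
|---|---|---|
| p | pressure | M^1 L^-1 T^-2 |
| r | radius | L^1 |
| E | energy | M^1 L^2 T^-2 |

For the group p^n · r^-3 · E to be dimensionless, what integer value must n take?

-1

Balance the M exponent: (1)·n from p, plus −3·(0) + (1) = 1 from the rest, must sum to zero.
n + 1 = 0, so n = -1.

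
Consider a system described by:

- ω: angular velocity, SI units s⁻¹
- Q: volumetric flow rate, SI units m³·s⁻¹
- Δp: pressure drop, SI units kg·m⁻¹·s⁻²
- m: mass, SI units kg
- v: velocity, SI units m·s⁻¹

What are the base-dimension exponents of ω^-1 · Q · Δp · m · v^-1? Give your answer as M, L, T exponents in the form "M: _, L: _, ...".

Collect each base-dimension exponent across the product:
  M: −(0) + (0) + (1) + (1) − (0) = 2
  L: −(0) + (3) + (-1) + (0) − (1) = 1
  T: −(-1) + (-1) + (-2) + (0) − (-1) = -1
So the dimensions are [M² L T⁻¹].

M: 2, L: 1, T: -1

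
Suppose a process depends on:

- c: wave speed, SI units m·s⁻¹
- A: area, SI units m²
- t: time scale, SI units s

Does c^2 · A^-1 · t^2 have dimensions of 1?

yes

Sum the exponent of each base dimension across the product:
  M: 2·[c]_M − [A]_M + 2·[t]_M = 2·(0) − (0) + 2·(0) = 0
  L: 2·[c]_L − [A]_L + 2·[t]_L = 2·(1) − (2) + 2·(0) = 0
  T: 2·[c]_T − [A]_T + 2·[t]_T = 2·(-1) − (0) + 2·(1) = 0
All base exponents vanish — dimensionless.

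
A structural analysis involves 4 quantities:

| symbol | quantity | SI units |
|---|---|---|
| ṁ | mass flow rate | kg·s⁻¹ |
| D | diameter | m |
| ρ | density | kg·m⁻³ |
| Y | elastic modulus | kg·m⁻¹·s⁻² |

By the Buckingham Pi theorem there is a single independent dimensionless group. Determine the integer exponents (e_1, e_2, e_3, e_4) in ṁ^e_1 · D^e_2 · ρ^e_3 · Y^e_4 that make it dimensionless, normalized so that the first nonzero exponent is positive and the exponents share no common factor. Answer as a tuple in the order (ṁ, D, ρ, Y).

M: e_1·(1) + e_2·(0) + e_3·(1) + e_4·(1) = 0
L: e_1·(0) + e_2·(1) + e_3·(-3) + e_4·(-1) = 0
T: e_1·(-1) + e_2·(0) + e_3·(0) + e_4·(-2) = 0
Solving this homogeneous linear system for the smallest-integer solution (first nonzero entry positive) gives (2, -4, -1, -1).

(2, -4, -1, -1)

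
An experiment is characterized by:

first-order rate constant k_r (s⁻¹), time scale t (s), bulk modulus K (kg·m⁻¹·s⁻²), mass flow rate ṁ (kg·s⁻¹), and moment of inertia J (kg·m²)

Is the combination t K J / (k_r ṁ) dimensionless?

Sum the exponent of each base dimension across the product:
  M: −[k_r]_M + [t]_M + [K]_M − [ṁ]_M + [J]_M = −(0) + (0) + (1) − (1) + (1) = 1
  L: −[k_r]_L + [t]_L + [K]_L − [ṁ]_L + [J]_L = −(0) + (0) + (-1) − (0) + (2) = 1
  T: −[k_r]_T + [t]_T + [K]_T − [ṁ]_T + [J]_T = −(-1) + (1) + (-2) − (-1) + (0) = 1
Net dimensions [M L T] ≠ [1] — not dimensionless.

no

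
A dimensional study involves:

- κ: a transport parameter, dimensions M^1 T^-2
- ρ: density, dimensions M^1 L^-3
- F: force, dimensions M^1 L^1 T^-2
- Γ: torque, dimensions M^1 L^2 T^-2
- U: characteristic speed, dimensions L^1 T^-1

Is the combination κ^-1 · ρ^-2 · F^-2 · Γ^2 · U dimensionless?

Sum the exponent of each base dimension across the product:
  M: −[κ]_M − 2·[ρ]_M − 2·[F]_M + 2·[Γ]_M + [U]_M = −(1) − 2·(1) − 2·(1) + 2·(1) + (0) = -3
  L: −[κ]_L − 2·[ρ]_L − 2·[F]_L + 2·[Γ]_L + [U]_L = −(0) − 2·(-3) − 2·(1) + 2·(2) + (1) = 9
  T: −[κ]_T − 2·[ρ]_T − 2·[F]_T + 2·[Γ]_T + [U]_T = −(-2) − 2·(0) − 2·(-2) + 2·(-2) + (-1) = 1
Net dimensions [M⁻³ L⁹ T] ≠ [1] — not dimensionless.

no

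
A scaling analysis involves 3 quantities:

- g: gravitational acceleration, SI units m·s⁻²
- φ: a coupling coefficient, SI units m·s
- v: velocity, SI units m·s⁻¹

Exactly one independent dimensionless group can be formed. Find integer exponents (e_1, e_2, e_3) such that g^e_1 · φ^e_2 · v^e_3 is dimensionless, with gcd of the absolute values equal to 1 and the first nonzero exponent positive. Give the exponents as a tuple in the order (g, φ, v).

L: e_1·(1) + e_2·(1) + e_3·(1) = 0
T: e_1·(-2) + e_2·(1) + e_3·(-1) = 0
Solving this homogeneous linear system for the smallest-integer solution (first nonzero entry positive) gives (2, 1, -3).

(2, 1, -3)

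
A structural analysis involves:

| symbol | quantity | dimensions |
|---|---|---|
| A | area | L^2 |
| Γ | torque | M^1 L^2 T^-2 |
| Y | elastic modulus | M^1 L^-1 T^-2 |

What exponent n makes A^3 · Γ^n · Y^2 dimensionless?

-2

Balance the M exponent: (1)·n from Γ, plus 3·(0) + 2·(1) = 2 from the rest, must sum to zero.
n + 2 = 0, so n = -2.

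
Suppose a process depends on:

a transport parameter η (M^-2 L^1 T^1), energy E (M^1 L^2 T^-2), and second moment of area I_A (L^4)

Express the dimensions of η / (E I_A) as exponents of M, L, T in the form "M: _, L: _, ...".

M: -3, L: -5, T: 3

Collect each base-dimension exponent across the product:
  M: (-2) − (1) − (0) = -3
  L: (1) − (2) − (4) = -5
  T: (1) − (-2) − (0) = 3
So the dimensions are [M⁻³ L⁻⁵ T³].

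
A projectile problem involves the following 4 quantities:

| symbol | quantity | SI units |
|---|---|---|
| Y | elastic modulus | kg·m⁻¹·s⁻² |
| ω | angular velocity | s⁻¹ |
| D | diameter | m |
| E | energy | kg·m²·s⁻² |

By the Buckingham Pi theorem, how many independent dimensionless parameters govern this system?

There are 4 variables and 3 base dimensions (M, L, T).
The dimension matrix has rank 3.
Independent dimensionless groups: 4 − 3 = 1.

1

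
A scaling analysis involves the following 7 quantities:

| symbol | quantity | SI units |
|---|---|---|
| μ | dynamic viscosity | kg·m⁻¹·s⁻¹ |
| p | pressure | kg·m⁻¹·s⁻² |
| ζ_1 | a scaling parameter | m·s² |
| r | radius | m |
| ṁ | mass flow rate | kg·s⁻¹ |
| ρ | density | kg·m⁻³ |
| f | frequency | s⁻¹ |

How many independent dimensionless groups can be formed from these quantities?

4

There are 7 variables and 3 base dimensions (M, L, T).
The dimension matrix has rank 3.
Independent dimensionless groups: 7 − 3 = 4.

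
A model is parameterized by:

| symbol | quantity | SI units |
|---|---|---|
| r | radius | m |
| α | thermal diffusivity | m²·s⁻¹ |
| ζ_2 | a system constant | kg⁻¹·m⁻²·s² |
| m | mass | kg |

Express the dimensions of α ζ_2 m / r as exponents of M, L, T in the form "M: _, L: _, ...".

M: 0, L: -1, T: 1

Collect each base-dimension exponent across the product:
  M: −(0) + (0) + (-1) + (1) = 0
  L: −(1) + (2) + (-2) + (0) = -1
  T: −(0) + (-1) + (2) + (0) = 1
So the dimensions are [L⁻¹ T].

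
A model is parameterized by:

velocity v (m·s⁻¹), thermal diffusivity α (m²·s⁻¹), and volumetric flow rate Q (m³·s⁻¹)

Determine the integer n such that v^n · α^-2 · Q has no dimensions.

Balance the L exponent: (1)·n from v, plus −2·(2) + (3) = -1 from the rest, must sum to zero.
n − 1 = 0, so n = 1.

1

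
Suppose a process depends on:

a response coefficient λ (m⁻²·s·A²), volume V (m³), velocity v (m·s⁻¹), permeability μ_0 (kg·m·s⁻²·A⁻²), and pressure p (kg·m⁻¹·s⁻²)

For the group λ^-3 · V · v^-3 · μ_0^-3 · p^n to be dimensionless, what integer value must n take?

3

Balance the M exponent: (1)·n from p, plus −3·(0) + (0) − 3·(0) − 3·(1) = -3 from the rest, must sum to zero.
n − 3 = 0, so n = 3.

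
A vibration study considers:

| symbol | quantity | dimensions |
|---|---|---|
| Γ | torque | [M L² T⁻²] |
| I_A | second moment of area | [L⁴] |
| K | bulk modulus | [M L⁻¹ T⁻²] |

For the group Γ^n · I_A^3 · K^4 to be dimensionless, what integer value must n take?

-4

Balance the M exponent: (1)·n from Γ, plus 3·(0) + 4·(1) = 4 from the rest, must sum to zero.
n + 4 = 0, so n = -4.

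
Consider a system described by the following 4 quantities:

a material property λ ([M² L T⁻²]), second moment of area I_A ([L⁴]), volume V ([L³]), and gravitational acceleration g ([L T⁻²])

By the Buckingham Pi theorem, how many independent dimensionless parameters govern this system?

1

There are 4 variables and 3 base dimensions (M, L, T).
The dimension matrix has rank 3.
Independent dimensionless groups: 4 − 3 = 1.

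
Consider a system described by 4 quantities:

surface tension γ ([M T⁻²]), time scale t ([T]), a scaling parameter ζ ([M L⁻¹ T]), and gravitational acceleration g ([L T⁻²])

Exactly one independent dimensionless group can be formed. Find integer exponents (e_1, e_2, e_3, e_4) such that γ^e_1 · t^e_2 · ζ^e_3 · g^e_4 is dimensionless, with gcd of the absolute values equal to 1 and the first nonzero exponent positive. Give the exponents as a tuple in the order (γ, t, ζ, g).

(1, 1, -1, -1)

M: e_1·(1) + e_2·(0) + e_3·(1) + e_4·(0) = 0
L: e_1·(0) + e_2·(0) + e_3·(-1) + e_4·(1) = 0
T: e_1·(-2) + e_2·(1) + e_3·(1) + e_4·(-2) = 0
Solving this homogeneous linear system for the smallest-integer solution (first nonzero entry positive) gives (1, 1, -1, -1).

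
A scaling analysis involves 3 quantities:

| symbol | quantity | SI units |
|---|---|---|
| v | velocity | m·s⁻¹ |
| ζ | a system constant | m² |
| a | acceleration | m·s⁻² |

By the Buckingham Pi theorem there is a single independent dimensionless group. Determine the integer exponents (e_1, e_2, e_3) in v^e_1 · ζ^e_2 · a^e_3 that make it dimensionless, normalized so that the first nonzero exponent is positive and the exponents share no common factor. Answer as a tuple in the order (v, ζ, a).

L: e_1·(1) + e_2·(2) + e_3·(1) = 0
T: e_1·(-1) + e_2·(0) + e_3·(-2) = 0
Solving this homogeneous linear system for the smallest-integer solution (first nonzero entry positive) gives (4, -1, -2).

(4, -1, -2)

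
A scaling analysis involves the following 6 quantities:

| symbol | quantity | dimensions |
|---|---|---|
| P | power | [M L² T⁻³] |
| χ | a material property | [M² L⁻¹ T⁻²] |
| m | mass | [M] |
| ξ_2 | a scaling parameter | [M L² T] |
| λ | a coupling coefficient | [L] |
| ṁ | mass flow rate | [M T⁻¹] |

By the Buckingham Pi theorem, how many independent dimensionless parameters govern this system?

3

There are 6 variables and 3 base dimensions (M, L, T).
The dimension matrix has rank 3.
Independent dimensionless groups: 6 − 3 = 3.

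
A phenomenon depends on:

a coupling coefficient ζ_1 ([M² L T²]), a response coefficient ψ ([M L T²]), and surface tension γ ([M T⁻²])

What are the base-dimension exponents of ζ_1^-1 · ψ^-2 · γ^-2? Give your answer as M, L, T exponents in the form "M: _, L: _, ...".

M: -6, L: -3, T: -2

Collect each base-dimension exponent across the product:
  M: −(2) − 2·(1) − 2·(1) = -6
  L: −(1) − 2·(1) − 2·(0) = -3
  T: −(2) − 2·(2) − 2·(-2) = -2
So the dimensions are [M⁻⁶ L⁻³ T⁻²].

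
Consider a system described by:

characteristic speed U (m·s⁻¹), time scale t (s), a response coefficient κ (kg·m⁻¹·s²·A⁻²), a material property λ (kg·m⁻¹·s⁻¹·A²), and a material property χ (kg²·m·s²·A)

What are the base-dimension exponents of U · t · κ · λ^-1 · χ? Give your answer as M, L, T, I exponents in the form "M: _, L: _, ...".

Collect each base-dimension exponent across the product:
  M: (0) + (0) + (1) − (1) + (2) = 2
  L: (1) + (0) + (-1) − (-1) + (1) = 2
  T: (-1) + (1) + (2) − (-1) + (2) = 5
  I: (0) + (0) + (-2) − (2) + (1) = -3
So the dimensions are [M² L² T⁵ I⁻³].

M: 2, L: 2, T: 5, I: -3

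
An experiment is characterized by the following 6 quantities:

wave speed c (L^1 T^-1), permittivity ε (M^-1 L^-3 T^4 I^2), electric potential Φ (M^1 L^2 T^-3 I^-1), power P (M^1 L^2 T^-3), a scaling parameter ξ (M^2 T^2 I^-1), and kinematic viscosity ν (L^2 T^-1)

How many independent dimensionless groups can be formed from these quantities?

There are 6 variables and 4 base dimensions (M, L, T, I).
The dimension matrix has rank 4.
Independent dimensionless groups: 6 − 4 = 2.

2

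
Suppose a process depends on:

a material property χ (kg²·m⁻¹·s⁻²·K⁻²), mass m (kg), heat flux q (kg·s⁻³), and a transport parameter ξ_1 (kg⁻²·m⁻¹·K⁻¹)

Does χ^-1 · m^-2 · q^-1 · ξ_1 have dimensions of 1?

no

Sum the exponent of each base dimension across the product:
  M: −[χ]_M − 2·[m]_M − [q]_M + [ξ_1]_M = −(2) − 2·(1) − (1) + (-2) = -7
  L: −[χ]_L − 2·[m]_L − [q]_L + [ξ_1]_L = −(-1) − 2·(0) − (0) + (-1) = 0
  T: −[χ]_T − 2·[m]_T − [q]_T + [ξ_1]_T = −(-2) − 2·(0) − (-3) + (0) = 5
  Θ: −[χ]_Θ − 2·[m]_Θ − [q]_Θ + [ξ_1]_Θ = −(-2) − 2·(0) − (0) + (-1) = 1
Net dimensions [M⁻⁷ T⁵ Θ] ≠ [1] — not dimensionless.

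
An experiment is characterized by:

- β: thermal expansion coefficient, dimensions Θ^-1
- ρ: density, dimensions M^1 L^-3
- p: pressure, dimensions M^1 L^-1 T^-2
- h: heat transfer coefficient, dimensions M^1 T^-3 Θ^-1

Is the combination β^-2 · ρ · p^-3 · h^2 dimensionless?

yes

Sum the exponent of each base dimension across the product:
  M: −2·[β]_M + [ρ]_M − 3·[p]_M + 2·[h]_M = −2·(0) + (1) − 3·(1) + 2·(1) = 0
  L: −2·[β]_L + [ρ]_L − 3·[p]_L + 2·[h]_L = −2·(0) + (-3) − 3·(-1) + 2·(0) = 0
  T: −2·[β]_T + [ρ]_T − 3·[p]_T + 2·[h]_T = −2·(0) + (0) − 3·(-2) + 2·(-3) = 0
  Θ: −2·[β]_Θ + [ρ]_Θ − 3·[p]_Θ + 2·[h]_Θ = −2·(-1) + (0) − 3·(0) + 2·(-1) = 0
All base exponents vanish — dimensionless.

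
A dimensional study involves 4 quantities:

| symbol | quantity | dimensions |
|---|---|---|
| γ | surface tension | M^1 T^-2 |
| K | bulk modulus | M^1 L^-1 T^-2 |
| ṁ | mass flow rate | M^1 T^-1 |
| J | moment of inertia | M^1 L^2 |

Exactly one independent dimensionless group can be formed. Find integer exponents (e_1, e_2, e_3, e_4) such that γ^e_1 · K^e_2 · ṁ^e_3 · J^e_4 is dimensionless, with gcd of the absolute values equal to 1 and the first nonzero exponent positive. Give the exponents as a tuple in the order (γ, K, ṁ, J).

(1, -2, 2, -1)

M: e_1·(1) + e_2·(1) + e_3·(1) + e_4·(1) = 0
L: e_1·(0) + e_2·(-1) + e_3·(0) + e_4·(2) = 0
T: e_1·(-2) + e_2·(-2) + e_3·(-1) + e_4·(0) = 0
Solving this homogeneous linear system for the smallest-integer solution (first nonzero entry positive) gives (1, -2, 2, -1).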